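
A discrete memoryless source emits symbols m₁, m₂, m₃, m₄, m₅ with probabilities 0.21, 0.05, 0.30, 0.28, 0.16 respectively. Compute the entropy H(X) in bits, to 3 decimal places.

H = −Σ pᵢ log₂ pᵢ.
−0.21·log₂(0.21) = 0.4728
−0.05·log₂(0.05) = 0.2161
−0.30·log₂(0.30) = 0.5211
−0.28·log₂(0.28) = 0.5142
−0.16·log₂(0.16) = 0.4230
Sum ≈ 2.1472 → 2.147 bits.

2.147 bits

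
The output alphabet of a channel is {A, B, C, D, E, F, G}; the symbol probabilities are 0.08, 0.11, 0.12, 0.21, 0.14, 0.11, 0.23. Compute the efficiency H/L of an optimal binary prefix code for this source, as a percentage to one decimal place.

98.8%

Entropy H = −Σ p log₂ p ≈ 2.7168 bits.
Huffman merges: 2/25+11/100→19/100; 11/100+3/25→23/100; 7/50+19/100→33/100; 21/100+23/100→11/25; 23/100+33/100→14/25; 11/25+14/25→1. L = 11/4 ≈ 2.7500.
Efficiency = H/L = 2.7168/2.7500 = 98.8%.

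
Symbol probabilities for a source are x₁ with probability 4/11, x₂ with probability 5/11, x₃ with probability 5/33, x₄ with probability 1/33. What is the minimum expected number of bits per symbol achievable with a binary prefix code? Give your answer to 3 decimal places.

Repeatedly combine the two least-probable nodes; the expected code length is the sum of the merged weights.
merge 1/33 + 5/33 → 2/11
merge 2/11 + 4/11 → 6/11
merge 5/11 + 6/11 → 1
L = 2/11 + 6/11 + 1 = 19/11 ≈ 1.727 bits/symbol.

1.727 bits/symbol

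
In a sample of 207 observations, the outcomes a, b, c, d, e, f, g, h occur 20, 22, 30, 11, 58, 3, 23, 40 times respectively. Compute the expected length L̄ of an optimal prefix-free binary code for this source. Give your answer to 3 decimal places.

Probabilities are the counts divided by 207.
Repeatedly combine the two least-probable nodes; the expected code length is the sum of the merged weights.
merge 1/69 + 11/207 → 14/207
merge 14/207 + 20/207 → 34/207
merge 22/207 + 1/9 → 5/23
merge 10/69 + 34/207 → 64/207
merge 40/207 + 5/23 → 85/207
merge 58/207 + 64/207 → 122/207
merge 85/207 + 122/207 → 1
L = 14/207 + 34/207 + 5/23 + 64/207 + 85/207 + 122/207 + 1 = 571/207 ≈ 2.758 bits/symbol.

2.758 bits/symbol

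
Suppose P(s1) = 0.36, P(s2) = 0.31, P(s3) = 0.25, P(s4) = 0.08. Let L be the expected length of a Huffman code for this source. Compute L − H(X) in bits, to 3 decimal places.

Entropy H = −Σ p log₂ p ≈ 1.8459 bits.
Huffman merges: 2/25+1/4→33/100; 31/100+33/100→16/25; 9/25+16/25→1. L = 197/100 ≈ 1.9700.
L − H = 1.9700 − 1.8459 = 0.124 bits.

0.124 bits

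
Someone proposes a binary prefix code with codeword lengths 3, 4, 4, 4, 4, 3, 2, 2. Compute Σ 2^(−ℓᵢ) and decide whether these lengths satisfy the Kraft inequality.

1; yes

With common denominator 2^4 = 16: Σ 2^(−ℓᵢ) = 2/16 + 1/16 + 1/16 + 1/16 + 1/16 + 2/16 + 4/16 + 4/16 = 16/16 = 1.
Kraft's inequality requires Σ ≤ 1; here Σ = 1 ≤ 1, so such a prefix code exists.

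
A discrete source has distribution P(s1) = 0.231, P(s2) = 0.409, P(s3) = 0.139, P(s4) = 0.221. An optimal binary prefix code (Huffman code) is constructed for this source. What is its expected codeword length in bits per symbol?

Repeatedly combine the two least-probable nodes; the expected code length is the sum of the merged weights.
merge 139/1000 + 221/1000 → 9/25
merge 231/1000 + 9/25 → 591/1000
merge 409/1000 + 591/1000 → 1
L = 9/25 + 591/1000 + 1 = 1951/1000 = 1.951 bits/symbol.

1.951 bits/symbol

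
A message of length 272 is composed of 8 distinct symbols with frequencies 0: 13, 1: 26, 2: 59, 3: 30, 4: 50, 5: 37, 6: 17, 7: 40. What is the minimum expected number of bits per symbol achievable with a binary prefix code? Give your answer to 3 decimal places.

Probabilities are the counts divided by 272.
Repeatedly combine the two least-probable nodes; the expected code length is the sum of the merged weights.
merge 13/272 + 1/16 → 15/136
merge 13/136 + 15/136 → 7/34
merge 15/136 + 37/272 → 67/272
merge 5/34 + 25/136 → 45/136
merge 7/34 + 59/272 → 115/272
merge 67/272 + 45/136 → 157/272
merge 115/272 + 157/272 → 1
L = 15/136 + 7/34 + 67/272 + 45/136 + 115/272 + 157/272 + 1 = 787/272 ≈ 2.893 bits/symbol.

2.893 bits/symbol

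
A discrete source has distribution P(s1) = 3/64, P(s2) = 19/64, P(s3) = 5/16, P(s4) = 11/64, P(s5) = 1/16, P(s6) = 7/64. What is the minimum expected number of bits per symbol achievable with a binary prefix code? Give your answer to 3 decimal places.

2.328 bits/symbol

Repeatedly combine the two least-probable nodes; the expected code length is the sum of the merged weights.
merge 3/64 + 1/16 → 7/64
merge 7/64 + 7/64 → 7/32
merge 11/64 + 7/32 → 25/64
merge 19/64 + 5/16 → 39/64
merge 25/64 + 39/64 → 1
L = 7/64 + 7/32 + 25/64 + 39/64 + 1 = 149/64 ≈ 2.328 bits/symbol.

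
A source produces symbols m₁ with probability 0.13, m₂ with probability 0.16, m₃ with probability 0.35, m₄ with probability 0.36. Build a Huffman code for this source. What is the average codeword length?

Repeatedly combine the two least-probable nodes; the expected code length is the sum of the merged weights.
merge 13/100 + 4/25 → 29/100
merge 29/100 + 7/20 → 16/25
merge 9/25 + 16/25 → 1
L = 29/100 + 16/25 + 1 = 193/100 = 1.93 bits/symbol.

1.93 bits/symbol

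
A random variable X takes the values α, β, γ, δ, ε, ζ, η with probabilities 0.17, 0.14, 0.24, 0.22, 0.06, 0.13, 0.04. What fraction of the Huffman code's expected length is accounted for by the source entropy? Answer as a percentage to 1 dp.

99.2%

Entropy H = −Σ p log₂ p ≈ 2.6183 bits.
Huffman merges: 1/25+3/50→1/10; 1/10+13/100→23/100; 7/50+17/100→31/100; 11/50+23/100→9/20; 6/25+31/100→11/20; 9/20+11/20→1. L = 66/25 ≈ 2.6400.
Efficiency = H/L = 2.6183/2.6400 = 99.2%.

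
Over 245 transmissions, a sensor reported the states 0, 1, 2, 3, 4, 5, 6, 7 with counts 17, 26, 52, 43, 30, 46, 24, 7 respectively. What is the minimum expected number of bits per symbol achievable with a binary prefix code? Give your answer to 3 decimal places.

2.886 bits/symbol

Probabilities are the counts divided by 245.
Repeatedly combine the two least-probable nodes; the expected code length is the sum of the merged weights.
merge 1/35 + 17/245 → 24/245
merge 24/245 + 24/245 → 48/245
merge 26/245 + 6/49 → 8/35
merge 43/245 + 46/245 → 89/245
merge 48/245 + 52/245 → 20/49
merge 8/35 + 89/245 → 29/49
merge 20/49 + 29/49 → 1
L = 24/245 + 48/245 + 8/35 + 89/245 + 20/49 + 29/49 + 1 = 101/35 ≈ 2.886 bits/symbol.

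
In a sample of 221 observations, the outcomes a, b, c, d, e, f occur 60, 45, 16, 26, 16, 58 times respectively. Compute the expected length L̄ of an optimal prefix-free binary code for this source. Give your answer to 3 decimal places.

2.407 bits/symbol

Probabilities are the counts divided by 221.
Repeatedly combine the two least-probable nodes; the expected code length is the sum of the merged weights.
merge 16/221 + 16/221 → 32/221
merge 2/17 + 32/221 → 58/221
merge 45/221 + 58/221 → 103/221
merge 58/221 + 60/221 → 118/221
merge 103/221 + 118/221 → 1
L = 32/221 + 58/221 + 103/221 + 118/221 + 1 = 532/221 ≈ 2.407 bits/symbol.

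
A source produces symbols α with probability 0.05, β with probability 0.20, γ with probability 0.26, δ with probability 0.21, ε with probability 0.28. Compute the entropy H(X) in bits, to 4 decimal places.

2.1728 bits

H = −Σ pᵢ log₂ pᵢ.
−0.05·log₂(0.05) = 0.2161
−0.20·log₂(0.20) = 0.4644
−0.26·log₂(0.26) = 0.5053
−0.21·log₂(0.21) = 0.4728
−0.28·log₂(0.28) = 0.5142
Sum ≈ 2.1728 → 2.1728 bits.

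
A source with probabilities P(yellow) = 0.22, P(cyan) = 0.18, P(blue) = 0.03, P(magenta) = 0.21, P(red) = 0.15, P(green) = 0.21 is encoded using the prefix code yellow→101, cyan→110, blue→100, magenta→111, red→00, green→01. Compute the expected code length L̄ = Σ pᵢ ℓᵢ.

2.64 bits/symbol

L̄ = Σ pᵢ·ℓᵢ = 0.22·3 + 0.18·3 + 0.03·3 + 0.21·3 + 0.15·2 + 0.21·2 = 2.64 bits/symbol.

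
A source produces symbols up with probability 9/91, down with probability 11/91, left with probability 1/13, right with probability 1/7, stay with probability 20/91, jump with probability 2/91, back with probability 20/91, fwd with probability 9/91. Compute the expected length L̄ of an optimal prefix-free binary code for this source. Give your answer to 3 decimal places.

Repeatedly combine the two least-probable nodes; the expected code length is the sum of the merged weights.
merge 2/91 + 1/13 → 9/91
merge 9/91 + 9/91 → 18/91
merge 9/91 + 11/91 → 20/91
merge 1/7 + 18/91 → 31/91
merge 20/91 + 20/91 → 40/91
merge 20/91 + 31/91 → 51/91
merge 40/91 + 51/91 → 1
L = 9/91 + 18/91 + 20/91 + 31/91 + 40/91 + 51/91 + 1 = 20/7 ≈ 2.857 bits/symbol.

2.857 bits/symbol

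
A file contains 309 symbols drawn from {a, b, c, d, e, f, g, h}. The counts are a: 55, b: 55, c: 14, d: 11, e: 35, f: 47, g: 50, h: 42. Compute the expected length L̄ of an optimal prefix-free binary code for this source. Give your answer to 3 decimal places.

Probabilities are the counts divided by 309.
Repeatedly combine the two least-probable nodes; the expected code length is the sum of the merged weights.
merge 11/309 + 14/309 → 25/309
merge 25/309 + 35/309 → 20/103
merge 14/103 + 47/309 → 89/309
merge 50/309 + 55/309 → 35/103
merge 55/309 + 20/103 → 115/309
merge 89/309 + 35/103 → 194/309
merge 115/309 + 194/309 → 1
L = 25/309 + 20/103 + 89/309 + 35/103 + 115/309 + 194/309 + 1 = 299/103 ≈ 2.903 bits/symbol.

2.903 bits/symbol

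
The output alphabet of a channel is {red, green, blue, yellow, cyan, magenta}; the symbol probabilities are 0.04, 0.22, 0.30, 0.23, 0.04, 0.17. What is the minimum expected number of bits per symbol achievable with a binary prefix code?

Repeatedly combine the two least-probable nodes; the expected code length is the sum of the merged weights.
merge 1/25 + 1/25 → 2/25
merge 2/25 + 17/100 → 1/4
merge 11/50 + 23/100 → 9/20
merge 1/4 + 3/10 → 11/20
merge 9/20 + 11/20 → 1
L = 2/25 + 1/4 + 9/20 + 11/20 + 1 = 233/100 = 2.33 bits/symbol.

2.33 bits/symbol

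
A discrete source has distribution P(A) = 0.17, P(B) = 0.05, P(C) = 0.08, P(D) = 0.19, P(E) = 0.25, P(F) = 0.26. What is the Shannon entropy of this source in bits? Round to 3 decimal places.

H = −Σ pᵢ log₂ pᵢ.
−0.17·log₂(0.17) = 0.4346
−0.05·log₂(0.05) = 0.2161
−0.08·log₂(0.08) = 0.2915
−0.19·log₂(0.19) = 0.4552
−0.25·log₂(0.25) = 0.5000
−0.26·log₂(0.26) = 0.5053
Sum ≈ 2.4027 → 2.403 bits.

2.403 bits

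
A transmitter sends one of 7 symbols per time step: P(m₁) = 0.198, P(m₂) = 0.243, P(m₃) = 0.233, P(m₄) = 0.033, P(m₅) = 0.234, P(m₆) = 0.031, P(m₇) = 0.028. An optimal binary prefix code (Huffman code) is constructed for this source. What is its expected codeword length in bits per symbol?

2.441 bits/symbol

Repeatedly combine the two least-probable nodes; the expected code length is the sum of the merged weights.
merge 7/250 + 31/1000 → 59/1000
merge 33/1000 + 59/1000 → 23/250
merge 23/250 + 99/500 → 29/100
merge 233/1000 + 117/500 → 467/1000
merge 243/1000 + 29/100 → 533/1000
merge 467/1000 + 533/1000 → 1
L = 59/1000 + 23/250 + 29/100 + 467/1000 + 533/1000 + 1 = 2441/1000 = 2.441 bits/symbol.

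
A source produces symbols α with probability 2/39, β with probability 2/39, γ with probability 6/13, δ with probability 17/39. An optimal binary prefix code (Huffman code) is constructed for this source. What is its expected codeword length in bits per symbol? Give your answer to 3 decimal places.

1.641 bits/symbol

Repeatedly combine the two least-probable nodes; the expected code length is the sum of the merged weights.
merge 2/39 + 2/39 → 4/39
merge 4/39 + 17/39 → 7/13
merge 6/13 + 7/13 → 1
L = 4/39 + 7/13 + 1 = 64/39 ≈ 1.641 bits/symbol.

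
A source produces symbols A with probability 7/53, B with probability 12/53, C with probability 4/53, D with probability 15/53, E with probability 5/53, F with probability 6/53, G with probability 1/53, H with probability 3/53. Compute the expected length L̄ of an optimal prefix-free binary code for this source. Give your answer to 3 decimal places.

2.717 bits/symbol

Repeatedly combine the two least-probable nodes; the expected code length is the sum of the merged weights.
merge 1/53 + 3/53 → 4/53
merge 4/53 + 4/53 → 8/53
merge 5/53 + 6/53 → 11/53
merge 7/53 + 8/53 → 15/53
merge 11/53 + 12/53 → 23/53
merge 15/53 + 15/53 → 30/53
merge 23/53 + 30/53 → 1
L = 4/53 + 8/53 + 11/53 + 15/53 + 23/53 + 30/53 + 1 = 144/53 ≈ 2.717 bits/symbol.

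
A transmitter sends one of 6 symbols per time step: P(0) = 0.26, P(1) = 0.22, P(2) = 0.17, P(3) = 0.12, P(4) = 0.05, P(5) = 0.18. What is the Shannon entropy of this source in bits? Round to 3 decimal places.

H = −Σ pᵢ log₂ pᵢ.
−0.26·log₂(0.26) = 0.5053
−0.22·log₂(0.22) = 0.4806
−0.17·log₂(0.17) = 0.4346
−0.12·log₂(0.12) = 0.3671
−0.05·log₂(0.05) = 0.2161
−0.18·log₂(0.18) = 0.4453
Sum ≈ 2.4489 → 2.449 bits.

2.449 bits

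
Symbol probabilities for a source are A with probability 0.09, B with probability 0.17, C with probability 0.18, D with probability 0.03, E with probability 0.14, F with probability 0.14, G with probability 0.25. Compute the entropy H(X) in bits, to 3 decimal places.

2.639 bits

H = −Σ pᵢ log₂ pᵢ.
−0.09·log₂(0.09) = 0.3127
−0.17·log₂(0.17) = 0.4346
−0.18·log₂(0.18) = 0.4453
−0.03·log₂(0.03) = 0.1518
−0.14·log₂(0.14) = 0.3971
−0.14·log₂(0.14) = 0.3971
−0.25·log₂(0.25) = 0.5000
Sum ≈ 2.6385 → 2.639 bits.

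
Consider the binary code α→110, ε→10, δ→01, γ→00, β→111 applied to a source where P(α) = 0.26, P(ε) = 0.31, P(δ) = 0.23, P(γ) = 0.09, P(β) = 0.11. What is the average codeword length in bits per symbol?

2.37 bits/symbol

L̄ = Σ pᵢ·ℓᵢ = 0.26·3 + 0.31·2 + 0.23·2 + 0.09·2 + 0.11·3 = 2.37 bits/symbol.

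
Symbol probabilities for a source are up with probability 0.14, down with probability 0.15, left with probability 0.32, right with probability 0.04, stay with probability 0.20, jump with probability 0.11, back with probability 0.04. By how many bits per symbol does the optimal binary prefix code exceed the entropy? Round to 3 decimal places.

0.040 bits

Entropy H = −Σ p log₂ p ≈ 2.5199 bits.
Huffman merges: 1/25+1/25→2/25; 2/25+11/100→19/100; 7/50+3/20→29/100; 19/100+1/5→39/100; 29/100+8/25→61/100; 39/100+61/100→1. L = 64/25 ≈ 2.5600.
L − H = 2.5600 − 2.5199 = 0.040 bits.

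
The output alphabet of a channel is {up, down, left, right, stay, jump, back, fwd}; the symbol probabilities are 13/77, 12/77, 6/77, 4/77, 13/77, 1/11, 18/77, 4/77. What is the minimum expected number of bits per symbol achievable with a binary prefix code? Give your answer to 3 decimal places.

Repeatedly combine the two least-probable nodes; the expected code length is the sum of the merged weights.
merge 4/77 + 4/77 → 8/77
merge 6/77 + 1/11 → 13/77
merge 8/77 + 12/77 → 20/77
merge 13/77 + 13/77 → 26/77
merge 13/77 + 18/77 → 31/77
merge 20/77 + 26/77 → 46/77
merge 31/77 + 46/77 → 1
L = 8/77 + 13/77 + 20/77 + 26/77 + 31/77 + 46/77 + 1 = 221/77 ≈ 2.870 bits/symbol.

2.870 bits/symbol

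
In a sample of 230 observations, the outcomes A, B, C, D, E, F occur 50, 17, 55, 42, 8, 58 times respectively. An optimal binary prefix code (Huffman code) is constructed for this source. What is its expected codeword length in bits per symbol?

Probabilities are the counts divided by 230.
Repeatedly combine the two least-probable nodes; the expected code length is the sum of the merged weights.
merge 4/115 + 17/230 → 5/46
merge 5/46 + 21/115 → 67/230
merge 5/23 + 11/46 → 21/46
merge 29/115 + 67/230 → 25/46
merge 21/46 + 25/46 → 1
L = 5/46 + 67/230 + 21/46 + 25/46 + 1 = 12/5 = 2.4 bits/symbol.

2.4 bits/symbol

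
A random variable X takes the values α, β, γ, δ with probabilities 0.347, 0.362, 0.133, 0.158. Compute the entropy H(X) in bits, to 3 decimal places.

1.868 bits

H = −Σ pᵢ log₂ pᵢ.
−0.347·log₂(0.347) = 0.5299
−0.362·log₂(0.362) = 0.5307
−0.133·log₂(0.133) = 0.3871
−0.158·log₂(0.158) = 0.4206
Sum ≈ 1.8682 → 1.868 bits.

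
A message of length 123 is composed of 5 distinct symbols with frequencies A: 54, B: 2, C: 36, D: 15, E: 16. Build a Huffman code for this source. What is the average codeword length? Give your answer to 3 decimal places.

Probabilities are the counts divided by 123.
Repeatedly combine the two least-probable nodes; the expected code length is the sum of the merged weights.
merge 2/123 + 5/41 → 17/123
merge 16/123 + 17/123 → 11/41
merge 11/41 + 12/41 → 23/41
merge 18/41 + 23/41 → 1
L = 17/123 + 11/41 + 23/41 + 1 = 242/123 ≈ 1.967 bits/symbol.

1.967 bits/symbol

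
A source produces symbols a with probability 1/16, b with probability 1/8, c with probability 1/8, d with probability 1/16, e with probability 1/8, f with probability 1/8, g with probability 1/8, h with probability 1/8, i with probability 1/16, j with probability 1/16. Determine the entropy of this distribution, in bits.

Each probability is a power of 1/2, so log₂(1/p) is an integer.
H = Σ p·log₂(1/p) = 1/16·4 + 1/8·3 + 1/8·3 + 1/16·4 + 1/8·3 + 1/8·3 + 1/8·3 + 1/8·3 + 1/16·4 + 1/16·4 = 3.25 bits.

3.25 bits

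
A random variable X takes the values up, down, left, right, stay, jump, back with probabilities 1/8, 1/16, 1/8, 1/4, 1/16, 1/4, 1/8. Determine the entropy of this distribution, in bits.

2.625 bits

Each probability is a power of 1/2, so log₂(1/p) is an integer.
H = Σ p·log₂(1/p) = 1/8·3 + 1/16·4 + 1/8·3 + 1/4·2 + 1/16·4 + 1/4·2 + 1/8·3 = 2.625 bits.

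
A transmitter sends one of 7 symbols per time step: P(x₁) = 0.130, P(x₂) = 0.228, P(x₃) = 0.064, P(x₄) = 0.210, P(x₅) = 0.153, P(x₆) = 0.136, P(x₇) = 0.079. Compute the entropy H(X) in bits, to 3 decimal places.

2.691 bits

H = −Σ pᵢ log₂ pᵢ.
−0.130·log₂(0.130) = 0.3826
−0.228·log₂(0.228) = 0.4863
−0.064·log₂(0.064) = 0.2538
−0.210·log₂(0.210) = 0.4728
−0.153·log₂(0.153) = 0.4144
−0.136·log₂(0.136) = 0.3915
−0.079·log₂(0.079) = 0.2893
Sum ≈ 2.6907 → 2.691 bits.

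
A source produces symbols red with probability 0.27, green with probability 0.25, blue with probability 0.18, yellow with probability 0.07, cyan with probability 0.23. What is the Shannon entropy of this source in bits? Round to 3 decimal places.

2.212 bits

H = −Σ pᵢ log₂ pᵢ.
−0.27·log₂(0.27) = 0.5100
−0.25·log₂(0.25) = 0.5000
−0.18·log₂(0.18) = 0.4453
−0.07·log₂(0.07) = 0.2686
−0.23·log₂(0.23) = 0.4877
Sum ≈ 2.2116 → 2.212 bits.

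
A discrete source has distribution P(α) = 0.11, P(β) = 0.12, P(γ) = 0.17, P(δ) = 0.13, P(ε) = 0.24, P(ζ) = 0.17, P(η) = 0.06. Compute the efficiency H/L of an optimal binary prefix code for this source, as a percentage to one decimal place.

Entropy H = −Σ p log₂ p ≈ 2.7068 bits.
Huffman merges: 3/50+11/100→17/100; 3/25+13/100→1/4; 17/100+17/100→17/50; 17/100+6/25→41/100; 1/4+17/50→59/100; 41/100+59/100→1. L = 69/25 ≈ 2.7600.
Efficiency = H/L = 2.7068/2.7600 = 98.1%.

98.1%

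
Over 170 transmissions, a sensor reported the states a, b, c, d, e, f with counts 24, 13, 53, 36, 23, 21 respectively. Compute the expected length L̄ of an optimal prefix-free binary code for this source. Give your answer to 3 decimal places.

Probabilities are the counts divided by 170.
Repeatedly combine the two least-probable nodes; the expected code length is the sum of the merged weights.
merge 13/170 + 21/170 → 1/5
merge 23/170 + 12/85 → 47/170
merge 1/5 + 18/85 → 7/17
merge 47/170 + 53/170 → 10/17
merge 7/17 + 10/17 → 1
L = 1/5 + 47/170 + 7/17 + 10/17 + 1 = 421/170 ≈ 2.476 bits/symbol.

2.476 bits/symbol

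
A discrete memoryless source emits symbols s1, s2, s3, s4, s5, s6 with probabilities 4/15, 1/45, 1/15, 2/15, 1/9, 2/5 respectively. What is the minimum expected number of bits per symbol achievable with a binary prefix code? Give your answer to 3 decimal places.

Repeatedly combine the two least-probable nodes; the expected code length is the sum of the merged weights.
merge 1/45 + 1/15 → 4/45
merge 4/45 + 1/9 → 1/5
merge 2/15 + 1/5 → 1/3
merge 4/15 + 1/3 → 3/5
merge 2/5 + 3/5 → 1
L = 4/45 + 1/5 + 1/3 + 3/5 + 1 = 20/9 ≈ 2.222 bits/symbol.

2.222 bits/symbol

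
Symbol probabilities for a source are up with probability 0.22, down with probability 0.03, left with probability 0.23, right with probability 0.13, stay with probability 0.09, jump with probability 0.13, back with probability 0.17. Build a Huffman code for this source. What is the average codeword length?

2.67 bits/symbol

Repeatedly combine the two least-probable nodes; the expected code length is the sum of the merged weights.
merge 3/100 + 9/100 → 3/25
merge 3/25 + 13/100 → 1/4
merge 13/100 + 17/100 → 3/10
merge 11/50 + 23/100 → 9/20
merge 1/4 + 3/10 → 11/20
merge 9/20 + 11/20 → 1
L = 3/25 + 1/4 + 3/10 + 9/20 + 11/20 + 1 = 267/100 = 2.67 bits/symbol.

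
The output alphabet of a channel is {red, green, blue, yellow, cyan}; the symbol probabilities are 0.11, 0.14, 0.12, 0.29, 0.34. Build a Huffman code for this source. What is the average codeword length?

Repeatedly combine the two least-probable nodes; the expected code length is the sum of the merged weights.
merge 11/100 + 3/25 → 23/100
merge 7/50 + 23/100 → 37/100
merge 29/100 + 17/50 → 63/100
merge 37/100 + 63/100 → 1
L = 23/100 + 37/100 + 63/100 + 1 = 223/100 = 2.23 bits/symbol.

2.23 bits/symbol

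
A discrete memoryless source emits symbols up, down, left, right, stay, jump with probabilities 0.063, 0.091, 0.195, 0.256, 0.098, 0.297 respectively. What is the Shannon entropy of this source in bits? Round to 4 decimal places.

H = −Σ pᵢ log₂ pᵢ.
−0.063·log₂(0.063) = 0.2513
−0.091·log₂(0.091) = 0.3147
−0.195·log₂(0.195) = 0.4599
−0.256·log₂(0.256) = 0.5032
−0.098·log₂(0.098) = 0.3284
−0.297·log₂(0.297) = 0.5202
Sum ≈ 2.3777 → 2.3777 bits.

2.3777 bits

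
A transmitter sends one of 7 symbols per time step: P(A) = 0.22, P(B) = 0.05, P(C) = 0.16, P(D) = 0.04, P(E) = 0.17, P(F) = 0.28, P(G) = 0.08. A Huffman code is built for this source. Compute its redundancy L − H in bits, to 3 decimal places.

Entropy H = −Σ p log₂ p ≈ 2.5458 bits.
Huffman merges: 1/25+1/20→9/100; 2/25+9/100→17/100; 4/25+17/100→33/100; 17/100+11/50→39/100; 7/25+33/100→61/100; 39/100+61/100→1. L = 259/100 ≈ 2.5900.
L − H = 2.5900 − 2.5458 = 0.044 bits.

0.044 bits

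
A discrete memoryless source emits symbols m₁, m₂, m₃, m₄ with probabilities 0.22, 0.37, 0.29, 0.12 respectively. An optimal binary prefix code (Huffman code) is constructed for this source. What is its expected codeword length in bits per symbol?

1.97 bits/symbol

Repeatedly combine the two least-probable nodes; the expected code length is the sum of the merged weights.
merge 3/25 + 11/50 → 17/50
merge 29/100 + 17/50 → 63/100
merge 37/100 + 63/100 → 1
L = 17/50 + 63/100 + 1 = 197/100 = 1.97 bits/symbol.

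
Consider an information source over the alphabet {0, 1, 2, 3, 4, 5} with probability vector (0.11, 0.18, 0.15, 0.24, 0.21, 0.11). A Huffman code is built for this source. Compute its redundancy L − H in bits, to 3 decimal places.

Entropy H = −Σ p log₂ p ≈ 2.5234 bits.
Huffman merges: 11/100+11/100→11/50; 3/20+9/50→33/100; 21/100+11/50→43/100; 6/25+33/100→57/100; 43/100+57/100→1. L = 51/20 ≈ 2.5500.
L − H = 2.5500 − 2.5234 = 0.027 bits.

0.027 bits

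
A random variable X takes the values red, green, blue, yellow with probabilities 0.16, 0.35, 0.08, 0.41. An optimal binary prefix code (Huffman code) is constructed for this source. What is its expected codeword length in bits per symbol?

1.83 bits/symbol

Repeatedly combine the two least-probable nodes; the expected code length is the sum of the merged weights.
merge 2/25 + 4/25 → 6/25
merge 6/25 + 7/20 → 59/100
merge 41/100 + 59/100 → 1
L = 6/25 + 59/100 + 1 = 183/100 = 1.83 bits/symbol.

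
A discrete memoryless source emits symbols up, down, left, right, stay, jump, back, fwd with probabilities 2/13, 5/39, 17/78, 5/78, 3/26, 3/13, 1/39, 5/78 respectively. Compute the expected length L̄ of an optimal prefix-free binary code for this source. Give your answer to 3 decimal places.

Repeatedly combine the two least-probable nodes; the expected code length is the sum of the merged weights.
merge 1/39 + 5/78 → 7/78
merge 5/78 + 7/78 → 2/13
merge 3/26 + 5/39 → 19/78
merge 2/13 + 2/13 → 4/13
merge 17/78 + 3/13 → 35/78
merge 19/78 + 4/13 → 43/78
merge 35/78 + 43/78 → 1
L = 7/78 + 2/13 + 19/78 + 4/13 + 35/78 + 43/78 + 1 = 109/39 ≈ 2.795 bits/symbol.

2.795 bits/symbol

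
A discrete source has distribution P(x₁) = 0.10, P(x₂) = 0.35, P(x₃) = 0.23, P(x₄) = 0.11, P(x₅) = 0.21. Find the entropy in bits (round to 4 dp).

H = −Σ pᵢ log₂ pᵢ.
−0.10·log₂(0.10) = 0.3322
−0.35·log₂(0.35) = 0.5301
−0.23·log₂(0.23) = 0.4877
−0.11·log₂(0.11) = 0.3503
−0.21·log₂(0.21) = 0.4728
Sum ≈ 2.1731 → 2.1731 bits.

2.1731 bits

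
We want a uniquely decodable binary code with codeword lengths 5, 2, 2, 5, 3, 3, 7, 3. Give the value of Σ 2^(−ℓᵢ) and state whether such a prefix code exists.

0.9453125; yes

With common denominator 2^7 = 128: Σ 2^(−ℓᵢ) = 4/128 + 32/128 + 32/128 + 4/128 + 16/128 + 16/128 + 1/128 + 16/128 = 121/128 = 0.9453125.
Kraft's inequality requires Σ ≤ 1; here Σ = 0.9453125 ≤ 1, so such a prefix code exists.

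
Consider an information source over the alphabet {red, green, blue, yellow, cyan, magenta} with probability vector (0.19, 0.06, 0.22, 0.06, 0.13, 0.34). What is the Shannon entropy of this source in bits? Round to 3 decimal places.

H = −Σ pᵢ log₂ pᵢ.
−0.19·log₂(0.19) = 0.4552
−0.06·log₂(0.06) = 0.2435
−0.22·log₂(0.22) = 0.4806
−0.06·log₂(0.06) = 0.2435
−0.13·log₂(0.13) = 0.3826
−0.34·log₂(0.34) = 0.5292
Sum ≈ 2.3347 → 2.335 bits.

2.335 bits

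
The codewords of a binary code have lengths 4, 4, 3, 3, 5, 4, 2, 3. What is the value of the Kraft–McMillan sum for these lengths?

With common denominator 2^5 = 32: Σ 2^(−ℓᵢ) = 2/32 + 2/32 + 4/32 + 4/32 + 1/32 + 2/32 + 8/32 + 4/32 = 27/32 = 0.84375.

0.84375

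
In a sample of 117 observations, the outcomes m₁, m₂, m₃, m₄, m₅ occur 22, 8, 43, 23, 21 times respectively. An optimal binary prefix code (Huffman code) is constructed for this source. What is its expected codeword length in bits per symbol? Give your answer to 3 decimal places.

2.248 bits/symbol

Probabilities are the counts divided by 117.
Repeatedly combine the two least-probable nodes; the expected code length is the sum of the merged weights.
merge 8/117 + 7/39 → 29/117
merge 22/117 + 23/117 → 5/13
merge 29/117 + 43/117 → 8/13
merge 5/13 + 8/13 → 1
L = 29/117 + 5/13 + 8/13 + 1 = 263/117 ≈ 2.248 bits/symbol.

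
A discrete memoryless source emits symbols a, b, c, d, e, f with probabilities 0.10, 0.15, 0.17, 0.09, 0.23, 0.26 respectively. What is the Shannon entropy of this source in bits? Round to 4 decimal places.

H = −Σ pᵢ log₂ pᵢ.
−0.10·log₂(0.10) = 0.3322
−0.15·log₂(0.15) = 0.4105
−0.17·log₂(0.17) = 0.4346
−0.09·log₂(0.09) = 0.3127
−0.23·log₂(0.23) = 0.4877
−0.26·log₂(0.26) = 0.5053
Sum ≈ 2.4829 → 2.4829 bits.

2.4829 bits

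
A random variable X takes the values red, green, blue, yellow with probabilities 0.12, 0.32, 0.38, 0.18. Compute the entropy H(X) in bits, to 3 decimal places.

H = −Σ pᵢ log₂ pᵢ.
−0.12·log₂(0.12) = 0.3671
−0.32·log₂(0.32) = 0.5260
−0.38·log₂(0.38) = 0.5305
−0.18·log₂(0.18) = 0.4453
Sum ≈ 1.8689 → 1.869 bits.

1.869 bits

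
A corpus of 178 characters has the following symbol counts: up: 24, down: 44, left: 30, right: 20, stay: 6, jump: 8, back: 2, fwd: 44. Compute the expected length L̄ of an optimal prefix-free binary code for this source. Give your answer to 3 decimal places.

Probabilities are the counts divided by 178.
Repeatedly combine the two least-probable nodes; the expected code length is the sum of the merged weights.
merge 1/89 + 3/89 → 4/89
merge 4/89 + 4/89 → 8/89
merge 8/89 + 10/89 → 18/89
merge 12/89 + 15/89 → 27/89
merge 18/89 + 22/89 → 40/89
merge 22/89 + 27/89 → 49/89
merge 40/89 + 49/89 → 1
L = 4/89 + 8/89 + 18/89 + 27/89 + 40/89 + 49/89 + 1 = 235/89 ≈ 2.640 bits/symbol.

2.640 bits/symbol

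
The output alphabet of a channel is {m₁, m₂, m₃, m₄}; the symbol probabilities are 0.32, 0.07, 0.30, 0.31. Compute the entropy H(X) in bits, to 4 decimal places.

1.8395 bits

H = −Σ pᵢ log₂ pᵢ.
−0.32·log₂(0.32) = 0.5260
−0.07·log₂(0.07) = 0.2686
−0.30·log₂(0.30) = 0.5211
−0.31·log₂(0.31) = 0.5238
Sum ≈ 1.8395 → 1.8395 bits.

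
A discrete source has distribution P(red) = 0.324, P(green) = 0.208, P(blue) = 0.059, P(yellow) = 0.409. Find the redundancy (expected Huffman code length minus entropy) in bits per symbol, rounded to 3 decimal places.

Entropy H = −Σ p log₂ p ≈ 1.7664 bits.
Huffman merges: 59/1000+26/125→267/1000; 267/1000+81/250→591/1000; 409/1000+591/1000→1. L = 929/500 ≈ 1.8580.
L − H = 1.8580 − 1.7664 = 0.092 bits.

0.092 bits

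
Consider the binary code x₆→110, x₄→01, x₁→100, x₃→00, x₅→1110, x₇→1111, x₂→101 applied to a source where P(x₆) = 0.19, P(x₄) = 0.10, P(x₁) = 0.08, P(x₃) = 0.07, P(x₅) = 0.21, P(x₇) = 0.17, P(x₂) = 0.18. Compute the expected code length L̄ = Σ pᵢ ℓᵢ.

L̄ = Σ pᵢ·ℓᵢ = 0.19·3 + 0.10·2 + 0.08·3 + 0.07·2 + 0.21·4 + 0.17·4 + 0.18·3 = 3.21 bits/symbol.

3.21 bits/symbol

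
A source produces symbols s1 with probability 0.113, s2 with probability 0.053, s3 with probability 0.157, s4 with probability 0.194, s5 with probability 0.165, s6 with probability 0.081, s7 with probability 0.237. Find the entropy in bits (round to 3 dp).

H = −Σ pᵢ log₂ pᵢ.
−0.113·log₂(0.113) = 0.3555
−0.053·log₂(0.053) = 0.2246
−0.157·log₂(0.157) = 0.4194
−0.194·log₂(0.194) = 0.4590
−0.165·log₂(0.165) = 0.4289
−0.081·log₂(0.081) = 0.2937
−0.237·log₂(0.237) = 0.4923
Sum ≈ 2.6733 → 2.673 bits.

2.673 bits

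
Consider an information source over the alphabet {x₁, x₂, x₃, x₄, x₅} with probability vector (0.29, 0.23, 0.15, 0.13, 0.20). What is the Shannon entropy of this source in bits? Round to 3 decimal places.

2.263 bits

H = −Σ pᵢ log₂ pᵢ.
−0.29·log₂(0.29) = 0.5179
−0.23·log₂(0.23) = 0.4877
−0.15·log₂(0.15) = 0.4105
−0.13·log₂(0.13) = 0.3826
−0.20·log₂(0.20) = 0.4644
Sum ≈ 2.2631 → 2.263 bits.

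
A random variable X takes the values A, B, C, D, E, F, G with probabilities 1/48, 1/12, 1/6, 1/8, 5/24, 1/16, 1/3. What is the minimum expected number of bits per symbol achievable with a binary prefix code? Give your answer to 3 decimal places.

Repeatedly combine the two least-probable nodes; the expected code length is the sum of the merged weights.
merge 1/48 + 1/16 → 1/12
merge 1/12 + 1/12 → 1/6
merge 1/8 + 1/6 → 7/24
merge 1/6 + 5/24 → 3/8
merge 7/24 + 1/3 → 5/8
merge 3/8 + 5/8 → 1
L = 1/12 + 1/6 + 7/24 + 3/8 + 5/8 + 1 = 61/24 ≈ 2.542 bits/symbol.

2.542 bits/symbol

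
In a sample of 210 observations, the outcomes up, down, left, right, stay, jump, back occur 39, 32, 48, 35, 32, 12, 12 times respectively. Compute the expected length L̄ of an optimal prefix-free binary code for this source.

Probabilities are the counts divided by 210.
Repeatedly combine the two least-probable nodes; the expected code length is the sum of the merged weights.
merge 2/35 + 2/35 → 4/35
merge 4/35 + 16/105 → 4/15
merge 16/105 + 1/6 → 67/210
merge 13/70 + 8/35 → 29/70
merge 4/15 + 67/210 → 41/70
merge 29/70 + 41/70 → 1
L = 4/35 + 4/15 + 67/210 + 29/70 + 41/70 + 1 = 27/10 = 2.7 bits/symbol.

2.7 bits/symbol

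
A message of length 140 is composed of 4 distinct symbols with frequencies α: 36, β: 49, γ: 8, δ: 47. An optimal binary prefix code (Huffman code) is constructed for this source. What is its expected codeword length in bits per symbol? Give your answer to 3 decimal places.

1.964 bits/symbol

Probabilities are the counts divided by 140.
Repeatedly combine the two least-probable nodes; the expected code length is the sum of the merged weights.
merge 2/35 + 9/35 → 11/35
merge 11/35 + 47/140 → 13/20
merge 7/20 + 13/20 → 1
L = 11/35 + 13/20 + 1 = 55/28 ≈ 1.964 bits/symbol.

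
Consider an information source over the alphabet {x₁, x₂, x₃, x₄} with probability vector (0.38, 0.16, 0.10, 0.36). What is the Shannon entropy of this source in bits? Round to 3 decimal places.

1.816 bits

H = −Σ pᵢ log₂ pᵢ.
−0.38·log₂(0.38) = 0.5305
−0.16·log₂(0.16) = 0.4230
−0.10·log₂(0.10) = 0.3322
−0.36·log₂(0.36) = 0.5306
Sum ≈ 1.8163 → 1.816 bits.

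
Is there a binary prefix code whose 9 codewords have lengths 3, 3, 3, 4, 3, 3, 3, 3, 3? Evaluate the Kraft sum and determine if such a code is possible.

1.0625; no

With common denominator 2^4 = 16: Σ 2^(−ℓᵢ) = 2/16 + 2/16 + 2/16 + 1/16 + 2/16 + 2/16 + 2/16 + 2/16 + 2/16 = 17/16 = 1.0625.
Kraft's inequality requires Σ ≤ 1; here Σ = 1.0625 > 1, so no such prefix code exists.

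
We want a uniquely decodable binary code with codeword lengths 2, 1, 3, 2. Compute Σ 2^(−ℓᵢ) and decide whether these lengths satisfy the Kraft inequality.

1.125; no

With common denominator 2^3 = 8: Σ 2^(−ℓᵢ) = 2/8 + 4/8 + 1/8 + 2/8 = 9/8 = 1.125.
Kraft's inequality requires Σ ≤ 1; here Σ = 1.125 > 1, so no such prefix code exists.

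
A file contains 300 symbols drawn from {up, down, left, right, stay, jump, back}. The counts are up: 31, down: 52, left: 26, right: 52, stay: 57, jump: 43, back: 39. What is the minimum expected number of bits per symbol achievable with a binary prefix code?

2.81 bits/symbol

Probabilities are the counts divided by 300.
Repeatedly combine the two least-probable nodes; the expected code length is the sum of the merged weights.
merge 13/150 + 31/300 → 19/100
merge 13/100 + 43/300 → 41/150
merge 13/75 + 13/75 → 26/75
merge 19/100 + 19/100 → 19/50
merge 41/150 + 26/75 → 31/50
merge 19/50 + 31/50 → 1
L = 19/100 + 41/150 + 26/75 + 19/50 + 31/50 + 1 = 281/100 = 2.81 bits/symbol.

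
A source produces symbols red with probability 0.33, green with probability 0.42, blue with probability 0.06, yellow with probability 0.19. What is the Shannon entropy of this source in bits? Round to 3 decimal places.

H = −Σ pᵢ log₂ pᵢ.
−0.33·log₂(0.33) = 0.5278
−0.42·log₂(0.42) = 0.5256
−0.06·log₂(0.06) = 0.2435
−0.19·log₂(0.19) = 0.4552
Sum ≈ 1.7522 → 1.752 bits.

1.752 bits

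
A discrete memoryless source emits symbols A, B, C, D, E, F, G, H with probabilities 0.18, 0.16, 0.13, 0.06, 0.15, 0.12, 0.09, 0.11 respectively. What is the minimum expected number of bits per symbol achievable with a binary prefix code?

Repeatedly combine the two least-probable nodes; the expected code length is the sum of the merged weights.
merge 3/50 + 9/100 → 3/20
merge 11/100 + 3/25 → 23/100
merge 13/100 + 3/20 → 7/25
merge 3/20 + 4/25 → 31/100
merge 9/50 + 23/100 → 41/100
merge 7/25 + 31/100 → 59/100
merge 41/100 + 59/100 → 1
L = 3/20 + 23/100 + 7/25 + 31/100 + 41/100 + 59/100 + 1 = 297/100 = 2.97 bits/symbol.

2.97 bits/symbol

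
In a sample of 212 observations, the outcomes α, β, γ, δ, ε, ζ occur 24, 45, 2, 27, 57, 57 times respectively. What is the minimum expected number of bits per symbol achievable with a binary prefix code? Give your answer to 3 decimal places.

Probabilities are the counts divided by 212.
Repeatedly combine the two least-probable nodes; the expected code length is the sum of the merged weights.
merge 1/106 + 6/53 → 13/106
merge 13/106 + 27/212 → 1/4
merge 45/212 + 1/4 → 49/106
merge 57/212 + 57/212 → 57/106
merge 49/106 + 57/106 → 1
L = 13/106 + 1/4 + 49/106 + 57/106 + 1 = 503/212 ≈ 2.373 bits/symbol.

2.373 bits/symbol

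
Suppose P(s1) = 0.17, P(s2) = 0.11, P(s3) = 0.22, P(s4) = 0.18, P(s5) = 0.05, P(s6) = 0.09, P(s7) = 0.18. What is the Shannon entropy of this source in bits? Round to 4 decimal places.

H = −Σ pᵢ log₂ pᵢ.
−0.17·log₂(0.17) = 0.4346
−0.11·log₂(0.11) = 0.3503
−0.22·log₂(0.22) = 0.4806
−0.18·log₂(0.18) = 0.4453
−0.05·log₂(0.05) = 0.2161
−0.09·log₂(0.09) = 0.3127
−0.18·log₂(0.18) = 0.4453
Sum ≈ 2.6848 → 2.6848 bits.

2.6848 bits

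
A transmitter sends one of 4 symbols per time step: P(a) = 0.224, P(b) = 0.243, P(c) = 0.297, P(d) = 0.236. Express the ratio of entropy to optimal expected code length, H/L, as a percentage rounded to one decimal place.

Entropy H = −Σ p log₂ p ≈ 1.9913 bits.
Huffman merges: 28/125+59/250→23/50; 243/1000+297/1000→27/50; 23/50+27/50→1. L = 2 ≈ 2.0000.
Efficiency = H/L = 1.9913/2.0000 = 99.6%.

99.6%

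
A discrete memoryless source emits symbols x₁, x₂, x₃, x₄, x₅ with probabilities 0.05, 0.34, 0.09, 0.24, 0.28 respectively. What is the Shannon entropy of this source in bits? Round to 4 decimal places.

2.0663 bits

H = −Σ pᵢ log₂ pᵢ.
−0.05·log₂(0.05) = 0.2161
−0.34·log₂(0.34) = 0.5292
−0.09·log₂(0.09) = 0.3127
−0.24·log₂(0.24) = 0.4941
−0.28·log₂(0.28) = 0.5142
Sum ≈ 2.0663 → 2.0663 bits.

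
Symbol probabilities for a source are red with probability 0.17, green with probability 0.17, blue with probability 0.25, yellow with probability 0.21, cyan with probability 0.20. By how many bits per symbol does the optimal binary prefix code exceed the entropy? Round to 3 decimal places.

0.034 bits

Entropy H = −Σ p log₂ p ≈ 2.3064 bits.
Huffman merges: 17/100+17/100→17/50; 1/5+21/100→41/100; 1/4+17/50→59/100; 41/100+59/100→1. L = 117/50 ≈ 2.3400.
L − H = 2.3400 − 2.3064 = 0.034 bits.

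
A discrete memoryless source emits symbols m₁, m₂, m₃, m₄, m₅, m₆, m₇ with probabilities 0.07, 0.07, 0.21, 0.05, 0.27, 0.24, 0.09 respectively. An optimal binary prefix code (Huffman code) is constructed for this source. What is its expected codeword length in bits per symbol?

Repeatedly combine the two least-probable nodes; the expected code length is the sum of the merged weights.
merge 1/20 + 7/100 → 3/25
merge 7/100 + 9/100 → 4/25
merge 3/25 + 4/25 → 7/25
merge 21/100 + 6/25 → 9/20
merge 27/100 + 7/25 → 11/20
merge 9/20 + 11/20 → 1
L = 3/25 + 4/25 + 7/25 + 9/20 + 11/20 + 1 = 64/25 = 2.56 bits/symbol.

2.56 bits/symbol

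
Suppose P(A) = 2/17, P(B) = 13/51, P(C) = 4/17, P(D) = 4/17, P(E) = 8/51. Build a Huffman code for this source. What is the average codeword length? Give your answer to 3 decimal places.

Repeatedly combine the two least-probable nodes; the expected code length is the sum of the merged weights.
merge 2/17 + 8/51 → 14/51
merge 4/17 + 4/17 → 8/17
merge 13/51 + 14/51 → 9/17
merge 8/17 + 9/17 → 1
L = 14/51 + 8/17 + 9/17 + 1 = 116/51 ≈ 2.275 bits/symbol.

2.275 bits/symbol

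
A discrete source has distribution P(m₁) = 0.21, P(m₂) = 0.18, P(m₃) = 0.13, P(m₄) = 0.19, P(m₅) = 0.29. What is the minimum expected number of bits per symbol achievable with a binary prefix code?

Repeatedly combine the two least-probable nodes; the expected code length is the sum of the merged weights.
merge 13/100 + 9/50 → 31/100
merge 19/100 + 21/100 → 2/5
merge 29/100 + 31/100 → 3/5
merge 2/5 + 3/5 → 1
L = 31/100 + 2/5 + 3/5 + 1 = 231/100 = 2.31 bits/symbol.

2.31 bits/symbol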